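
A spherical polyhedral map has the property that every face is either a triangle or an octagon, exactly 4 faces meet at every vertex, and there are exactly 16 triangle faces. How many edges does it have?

Let x be the number of octagons; then F = 16 + x.
Edge–face incidences: 2E = 3·16 + 8·x = 48 + 8x.
Every vertex has degree 4, so 4V = 2E.
Euler: V − E + F = 2 ⇒ (2E)/4 − E + (16 + x) = 2.
Multiply by 8: 2·(2E) − 4·(2E) + 8·(16 + x) = 16, i.e. 128 + 8x − 2·(48 + 8x) = 16.
Collecting terms: −8x + 32 = 16, so −8x = −16, so x = 2.
Then 2E = 48 + 8·2 = 64, so E = 32, V = 2E/4 = 16, F = 16 + 2 = 18.

32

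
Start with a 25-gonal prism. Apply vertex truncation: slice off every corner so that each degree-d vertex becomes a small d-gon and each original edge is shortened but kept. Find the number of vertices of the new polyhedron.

150

The base solid has V = 50, E = 75, F = 27.
Truncation replaces each original edge-end by a new vertex, so V′ = 2E = 150.
Each original edge survives, and each old vertex of degree d contributes d new edges; summing degrees gives Σd = 2E, so E′ = E + 2E = 3E = 225.
Each original face survives and each original vertex becomes one new face: F′ = F + V = 77.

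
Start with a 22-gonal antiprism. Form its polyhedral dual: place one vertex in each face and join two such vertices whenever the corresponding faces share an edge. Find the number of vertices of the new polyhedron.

The base solid has V = 44, E = 88, F = 46.
The dual swaps V and F and preserves E: V′ = F = 46, E′ = E = 88, F′ = V = 44.

46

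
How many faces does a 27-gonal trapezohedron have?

54

The n-trapezohedron (dual of the n-antiprism) has V = 2·27 + 2 = 56, E = 4·27 = 108, F = 2·27 = 54.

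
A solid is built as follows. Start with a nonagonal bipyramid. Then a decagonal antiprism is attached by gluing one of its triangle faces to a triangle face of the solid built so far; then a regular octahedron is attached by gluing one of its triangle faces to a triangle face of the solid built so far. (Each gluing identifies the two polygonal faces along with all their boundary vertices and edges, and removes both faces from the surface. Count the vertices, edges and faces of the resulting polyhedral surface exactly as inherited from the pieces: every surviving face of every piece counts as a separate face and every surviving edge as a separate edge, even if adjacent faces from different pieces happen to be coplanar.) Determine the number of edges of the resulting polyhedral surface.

73

A nonagonal bipyramid: V=11, E=27, F=18.
Attach a decagonal antiprism (V=20, E=40, F=22) along a 3-gon: merge 3 vertices and 3 edges, delete both glued faces → V=28, E=64, F=38.
Attach a regular octahedron (V=6, E=12, F=8) along a 3-gon: merge 3 vertices and 3 edges, delete both glued faces → V=31, E=73, F=44.
Check: V − E + F = 31 − 73 + 44 = 2.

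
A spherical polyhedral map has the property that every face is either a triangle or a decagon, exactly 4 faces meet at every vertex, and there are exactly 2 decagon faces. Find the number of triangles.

20

Let x be the number of triangles; then F = 2 + x.
Edge–face incidences: 2E = 10·2 + 3·x = 20 + 3x.
Every vertex has degree 4, so 4V = 2E.
Euler: V − E + F = 2 ⇒ (2E)/4 − E + (2 + x) = 2.
Multiply by 8: 2·(2E) − 4·(2E) + 8·(2 + x) = 16, i.e. 16 + 8x − 2·(20 + 3x) = 16.
Collecting terms: 2x − 24 = 16, so 2x = 40, so x = 20.
Then 2E = 20 + 3·20 = 80, so E = 40, V = 2E/4 = 20, F = 2 + 20 = 22.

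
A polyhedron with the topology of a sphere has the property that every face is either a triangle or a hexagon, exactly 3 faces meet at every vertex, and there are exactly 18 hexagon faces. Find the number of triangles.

Let x be the number of triangles; then F = 18 + x.
Edge–face incidences: 2E = 6·18 + 3·x = 108 + 3x.
Every vertex has degree 3, so 3V = 2E.
Euler: V − E + F = 2 ⇒ (2E)/3 − E + (18 + x) = 2.
Multiply by 6: 2·(2E) − 3·(2E) + 6·(18 + x) = 12, i.e. 108 + 6x − (108 + 3x) = 12.
Collecting terms: 3x = 12, so x = 4.
Then 2E = 108 + 3·4 = 120, so E = 60, V = 2E/3 = 40, F = 18 + 4 = 22.

4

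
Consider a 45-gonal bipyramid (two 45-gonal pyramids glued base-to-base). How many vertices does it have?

A bipyramid over an n-gon has 2n triangular faces and n + 2 vertices: V = 45 + 2 = 47, E = 3·45 = 135, F = 2·45 = 90.

47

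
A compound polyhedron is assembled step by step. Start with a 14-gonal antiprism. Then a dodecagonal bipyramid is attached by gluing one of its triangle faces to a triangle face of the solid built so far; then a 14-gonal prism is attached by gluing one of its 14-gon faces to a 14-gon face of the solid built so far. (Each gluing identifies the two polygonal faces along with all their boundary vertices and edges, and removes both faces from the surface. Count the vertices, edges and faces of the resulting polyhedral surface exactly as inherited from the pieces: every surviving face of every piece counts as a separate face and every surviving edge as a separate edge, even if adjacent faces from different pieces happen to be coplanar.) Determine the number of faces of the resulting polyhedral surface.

66

A 14-gonal antiprism: V=28, E=56, F=30.
Attach a dodecagonal bipyramid (V=14, E=36, F=24) along a 3-gon: merge 3 vertices and 3 edges, delete both glued faces → V=39, E=89, F=52.
Attach a 14-gonal prism (V=28, E=42, F=16) along a 14-gon: merge 14 vertices and 14 edges, delete both glued faces → V=53, E=117, F=66.
Check: V − E + F = 53 − 117 + 66 = 2.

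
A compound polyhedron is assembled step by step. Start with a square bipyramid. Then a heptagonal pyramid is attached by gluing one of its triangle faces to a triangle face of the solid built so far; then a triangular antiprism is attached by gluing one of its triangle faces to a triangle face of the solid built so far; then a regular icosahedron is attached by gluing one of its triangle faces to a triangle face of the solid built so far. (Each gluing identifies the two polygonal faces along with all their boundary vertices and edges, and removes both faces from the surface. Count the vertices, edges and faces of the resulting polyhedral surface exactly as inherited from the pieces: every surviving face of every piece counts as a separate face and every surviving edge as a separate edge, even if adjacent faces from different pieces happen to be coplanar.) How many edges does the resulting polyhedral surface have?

A square bipyramid: V=6, E=12, F=8.
Attach a heptagonal pyramid (V=8, E=14, F=8) along a 3-gon: merge 3 vertices and 3 edges, delete both glued faces → V=11, E=23, F=14.
Attach a triangular antiprism (V=6, E=12, F=8) along a 3-gon: merge 3 vertices and 3 edges, delete both glued faces → V=14, E=32, F=20.
Attach a regular icosahedron (V=12, E=30, F=20) along a 3-gon: merge 3 vertices and 3 edges, delete both glued faces → V=23, E=59, F=38.
Check: V − E + F = 23 − 59 + 38 = 2.

59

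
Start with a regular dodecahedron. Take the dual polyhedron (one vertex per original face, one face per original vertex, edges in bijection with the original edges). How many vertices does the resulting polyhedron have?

The base solid has V = 20, E = 30, F = 12.
The dual swaps V and F and preserves E: V′ = F = 12, E′ = E = 30, F′ = V = 20.

12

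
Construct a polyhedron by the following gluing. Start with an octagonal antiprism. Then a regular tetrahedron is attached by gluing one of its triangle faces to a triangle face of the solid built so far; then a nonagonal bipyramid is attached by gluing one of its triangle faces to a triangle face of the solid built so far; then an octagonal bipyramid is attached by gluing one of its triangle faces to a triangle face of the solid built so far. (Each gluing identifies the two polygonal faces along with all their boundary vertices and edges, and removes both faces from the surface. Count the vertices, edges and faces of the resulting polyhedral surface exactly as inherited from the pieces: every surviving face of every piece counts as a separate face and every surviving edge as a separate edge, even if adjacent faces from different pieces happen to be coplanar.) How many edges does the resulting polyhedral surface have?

An octagonal antiprism: V=16, E=32, F=18.
Attach a regular tetrahedron (V=4, E=6, F=4) along a 3-gon: merge 3 vertices and 3 edges, delete both glued faces → V=17, E=35, F=20.
Attach a nonagonal bipyramid (V=11, E=27, F=18) along a 3-gon: merge 3 vertices and 3 edges, delete both glued faces → V=25, E=59, F=36.
Attach an octagonal bipyramid (V=10, E=24, F=16) along a 3-gon: merge 3 vertices and 3 edges, delete both glued faces → V=32, E=80, F=50.
Check: V − E + F = 32 − 80 + 50 = 2.

80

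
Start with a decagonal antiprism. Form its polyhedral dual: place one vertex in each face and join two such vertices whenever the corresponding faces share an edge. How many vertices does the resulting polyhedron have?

The base solid has V = 20, E = 40, F = 22.
The dual swaps V and F and preserves E: V′ = F = 22, E′ = E = 40, F′ = V = 20.

22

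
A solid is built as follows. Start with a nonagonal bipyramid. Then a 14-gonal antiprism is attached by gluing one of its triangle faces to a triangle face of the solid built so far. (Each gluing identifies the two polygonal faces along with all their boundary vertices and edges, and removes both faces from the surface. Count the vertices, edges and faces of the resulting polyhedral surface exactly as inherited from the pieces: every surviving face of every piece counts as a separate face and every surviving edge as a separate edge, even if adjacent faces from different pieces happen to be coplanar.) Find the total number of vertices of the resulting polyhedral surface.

A nonagonal bipyramid: V=11, E=27, F=18.
Attach a 14-gonal antiprism (V=28, E=56, F=30) along a 3-gon: merge 3 vertices and 3 edges, delete both glued faces → V=36, E=80, F=46.
Check: V − E + F = 36 − 80 + 46 = 2.

36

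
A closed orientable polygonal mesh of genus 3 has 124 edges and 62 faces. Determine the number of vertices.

For a closed orientable surface of genus 3, χ = 2 − 2·3 = -4.
V = -4 + E − F = -4 + 124 − 62 = 58.

58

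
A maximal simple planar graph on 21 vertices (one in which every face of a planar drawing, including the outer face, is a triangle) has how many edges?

57

In a plane triangulation 3F = 2E and V − E + F = 2, so E = 3V − 6 = 3·21 − 6 = 57.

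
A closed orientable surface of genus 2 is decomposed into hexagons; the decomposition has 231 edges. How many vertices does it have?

152

χ = 2 − 2·2 = -2, and every face is a hexagon so 6F = 2E.
F = 2E/6 = 77. Then V = -2 + E − F = -2 + 231 − 77 = 152.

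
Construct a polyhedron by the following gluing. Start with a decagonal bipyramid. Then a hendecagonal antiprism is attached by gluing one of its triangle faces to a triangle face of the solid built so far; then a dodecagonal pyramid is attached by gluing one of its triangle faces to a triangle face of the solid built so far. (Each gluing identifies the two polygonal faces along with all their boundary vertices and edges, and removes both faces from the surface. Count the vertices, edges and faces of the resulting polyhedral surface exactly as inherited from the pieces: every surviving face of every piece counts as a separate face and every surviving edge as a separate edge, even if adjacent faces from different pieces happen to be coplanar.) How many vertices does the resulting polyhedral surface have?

A decagonal bipyramid: V=12, E=30, F=20.
Attach a hendecagonal antiprism (V=22, E=44, F=24) along a 3-gon: merge 3 vertices and 3 edges, delete both glued faces → V=31, E=71, F=42.
Attach a dodecagonal pyramid (V=13, E=24, F=13) along a 3-gon: merge 3 vertices and 3 edges, delete both glued faces → V=41, E=92, F=53.
Check: V − E + F = 41 − 92 + 53 = 2.

41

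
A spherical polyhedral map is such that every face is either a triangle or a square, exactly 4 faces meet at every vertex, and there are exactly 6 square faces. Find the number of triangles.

Let x be the number of triangles; then F = 6 + x.
Edge–face incidences: 2E = 4·6 + 3·x = 24 + 3x.
Every vertex has degree 4, so 4V = 2E.
Euler: V − E + F = 2 ⇒ (2E)/4 − E + (6 + x) = 2.
Multiply by 8: 2·(2E) − 4·(2E) + 8·(6 + x) = 16, i.e. 48 + 8x − 2·(24 + 3x) = 16.
Collecting terms: 2x = 16, so x = 8.
Then 2E = 24 + 3·8 = 48, so E = 24, V = 2E/4 = 12, F = 6 + 8 = 14.

8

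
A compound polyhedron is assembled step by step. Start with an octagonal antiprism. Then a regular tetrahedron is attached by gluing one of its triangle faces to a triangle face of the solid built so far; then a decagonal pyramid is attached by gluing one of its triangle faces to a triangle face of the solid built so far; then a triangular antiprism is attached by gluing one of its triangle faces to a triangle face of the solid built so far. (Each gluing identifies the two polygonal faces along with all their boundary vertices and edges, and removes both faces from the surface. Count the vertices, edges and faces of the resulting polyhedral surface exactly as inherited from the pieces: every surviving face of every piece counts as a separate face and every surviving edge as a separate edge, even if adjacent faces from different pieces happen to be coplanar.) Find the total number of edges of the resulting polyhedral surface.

61

An octagonal antiprism: V=16, E=32, F=18.
Attach a regular tetrahedron (V=4, E=6, F=4) along a 3-gon: merge 3 vertices and 3 edges, delete both glued faces → V=17, E=35, F=20.
Attach a decagonal pyramid (V=11, E=20, F=11) along a 3-gon: merge 3 vertices and 3 edges, delete both glued faces → V=25, E=52, F=29.
Attach a triangular antiprism (V=6, E=12, F=8) along a 3-gon: merge 3 vertices and 3 edges, delete both glued faces → V=28, E=61, F=35.
Check: V − E + F = 28 − 61 + 35 = 2.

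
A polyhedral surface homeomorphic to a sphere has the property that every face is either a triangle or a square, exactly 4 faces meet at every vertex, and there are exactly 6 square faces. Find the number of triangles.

8

Let x be the number of triangles; then F = 6 + x.
Edge–face incidences: 2E = 4·6 + 3·x = 24 + 3x.
Every vertex has degree 4, so 4V = 2E.
Euler: V − E + F = 2 ⇒ (2E)/4 − E + (6 + x) = 2.
Multiply by 8: 2·(2E) − 4·(2E) + 8·(6 + x) = 16, i.e. 48 + 8x − 2·(24 + 3x) = 16.
Collecting terms: 2x = 16, so x = 8.
Then 2E = 24 + 3·8 = 48, so E = 24, V = 2E/4 = 12, F = 6 + 8 = 14.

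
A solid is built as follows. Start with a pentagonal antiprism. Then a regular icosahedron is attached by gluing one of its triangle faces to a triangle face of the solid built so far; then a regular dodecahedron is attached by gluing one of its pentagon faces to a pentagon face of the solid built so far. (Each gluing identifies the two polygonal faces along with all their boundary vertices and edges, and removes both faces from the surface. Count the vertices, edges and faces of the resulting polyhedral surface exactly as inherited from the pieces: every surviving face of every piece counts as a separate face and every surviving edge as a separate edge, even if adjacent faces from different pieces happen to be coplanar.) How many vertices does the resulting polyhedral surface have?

A pentagonal antiprism: V=10, E=20, F=12.
Attach a regular icosahedron (V=12, E=30, F=20) along a 3-gon: merge 3 vertices and 3 edges, delete both glued faces → V=19, E=47, F=30.
Attach a regular dodecahedron (V=20, E=30, F=12) along a 5-gon: merge 5 vertices and 5 edges, delete both glued faces → V=34, E=72, F=40.
Check: V − E + F = 34 − 72 + 40 = 2.

34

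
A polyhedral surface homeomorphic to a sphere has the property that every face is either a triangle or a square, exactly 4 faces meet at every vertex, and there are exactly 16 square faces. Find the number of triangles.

8

Let x be the number of triangles; then F = 16 + x.
Edge–face incidences: 2E = 4·16 + 3·x = 64 + 3x.
Every vertex has degree 4, so 4V = 2E.
Euler: V − E + F = 2 ⇒ (2E)/4 − E + (16 + x) = 2.
Multiply by 8: 2·(2E) − 4·(2E) + 8·(16 + x) = 16, i.e. 128 + 8x − 2·(64 + 3x) = 16.
Collecting terms: 2x = 16, so x = 8.
Then 2E = 64 + 3·8 = 88, so E = 44, V = 2E/4 = 22, F = 16 + 8 = 24.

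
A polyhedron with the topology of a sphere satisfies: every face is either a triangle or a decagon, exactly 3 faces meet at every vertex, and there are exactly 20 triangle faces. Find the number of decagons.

Let x be the number of decagons; then F = 20 + x.
Edge–face incidences: 2E = 3·20 + 10·x = 60 + 10x.
Every vertex has degree 3, so 3V = 2E.
Euler: V − E + F = 2 ⇒ (2E)/3 − E + (20 + x) = 2.
Multiply by 6: 2·(2E) − 3·(2E) + 6·(20 + x) = 12, i.e. 120 + 6x − (60 + 10x) = 12.
Collecting terms: −4x + 60 = 12, so −4x = −48, so x = 12.
Then 2E = 60 + 10·12 = 180, so E = 90, V = 2E/3 = 60, F = 20 + 12 = 32.

12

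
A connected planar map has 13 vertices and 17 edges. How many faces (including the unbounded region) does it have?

6

Euler's formula for a connected plane graph: V − E + F = 2, so F = 2 − 13 + 17 = 6.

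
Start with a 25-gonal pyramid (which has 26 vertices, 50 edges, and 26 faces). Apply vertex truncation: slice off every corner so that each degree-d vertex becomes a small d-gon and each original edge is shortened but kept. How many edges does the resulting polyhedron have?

150

Truncation replaces each original edge-end by a new vertex, so V′ = 2E = 100.
Each original edge survives, and each old vertex of degree d contributes d new edges; summing degrees gives Σd = 2E, so E′ = E + 2E = 3E = 150.
Each original face survives and each original vertex becomes one new face: F′ = F + V = 52.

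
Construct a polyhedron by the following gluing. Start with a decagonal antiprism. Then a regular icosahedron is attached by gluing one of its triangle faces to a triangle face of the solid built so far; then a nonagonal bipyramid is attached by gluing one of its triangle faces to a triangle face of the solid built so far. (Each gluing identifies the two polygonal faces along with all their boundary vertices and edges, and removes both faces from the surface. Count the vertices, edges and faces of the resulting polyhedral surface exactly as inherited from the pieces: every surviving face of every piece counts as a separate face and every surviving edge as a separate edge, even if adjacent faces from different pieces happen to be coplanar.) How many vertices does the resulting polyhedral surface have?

37

A decagonal antiprism: V=20, E=40, F=22.
Attach a regular icosahedron (V=12, E=30, F=20) along a 3-gon: merge 3 vertices and 3 edges, delete both glued faces → V=29, E=67, F=40.
Attach a nonagonal bipyramid (V=11, E=27, F=18) along a 3-gon: merge 3 vertices and 3 edges, delete both glued faces → V=37, E=91, F=56.
Check: V − E + F = 37 − 91 + 56 = 2.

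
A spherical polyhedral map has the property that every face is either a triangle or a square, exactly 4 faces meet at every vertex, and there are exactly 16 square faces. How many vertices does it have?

Let x be the number of triangles; then F = 16 + x.
Edge–face incidences: 2E = 4·16 + 3·x = 64 + 3x.
Every vertex has degree 4, so 4V = 2E.
Euler: V − E + F = 2 ⇒ (2E)/4 − E + (16 + x) = 2.
Multiply by 8: 2·(2E) − 4·(2E) + 8·(16 + x) = 16, i.e. 128 + 8x − 2·(64 + 3x) = 16.
Collecting terms: 2x = 16, so x = 8.
Then 2E = 64 + 3·8 = 88, so E = 44, V = 2E/4 = 22, F = 16 + 8 = 24.

22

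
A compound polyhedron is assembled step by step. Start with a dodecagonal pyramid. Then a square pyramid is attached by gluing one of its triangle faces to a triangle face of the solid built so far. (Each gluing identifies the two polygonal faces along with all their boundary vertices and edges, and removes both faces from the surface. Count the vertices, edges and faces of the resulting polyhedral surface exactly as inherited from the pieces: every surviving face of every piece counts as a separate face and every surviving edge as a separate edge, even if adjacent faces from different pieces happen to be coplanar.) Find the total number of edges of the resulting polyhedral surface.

A dodecagonal pyramid: V=13, E=24, F=13.
Attach a square pyramid (V=5, E=8, F=5) along a 3-gon: merge 3 vertices and 3 edges, delete both glued faces → V=15, E=29, F=16.
Check: V − E + F = 15 − 29 + 16 = 2.

29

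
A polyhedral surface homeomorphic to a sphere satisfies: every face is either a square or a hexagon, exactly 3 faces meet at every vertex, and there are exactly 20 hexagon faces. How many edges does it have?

72

Let x be the number of squares; then F = 20 + x.
Edge–face incidences: 2E = 6·20 + 4·x = 120 + 4x.
Every vertex has degree 3, so 3V = 2E.
Euler: V − E + F = 2 ⇒ (2E)/3 − E + (20 + x) = 2.
Multiply by 6: 2·(2E) − 3·(2E) + 6·(20 + x) = 12, i.e. 120 + 6x − (120 + 4x) = 12.
Collecting terms: 2x = 12, so x = 6.
Then 2E = 120 + 4·6 = 144, so E = 72, V = 2E/3 = 48, F = 20 + 6 = 26.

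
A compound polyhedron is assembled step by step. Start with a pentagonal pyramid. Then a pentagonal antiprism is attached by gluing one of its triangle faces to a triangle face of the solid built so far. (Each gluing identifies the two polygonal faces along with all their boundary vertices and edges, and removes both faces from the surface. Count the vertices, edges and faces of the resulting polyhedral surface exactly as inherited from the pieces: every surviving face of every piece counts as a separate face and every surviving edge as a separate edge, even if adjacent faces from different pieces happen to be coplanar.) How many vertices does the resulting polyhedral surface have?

A pentagonal pyramid: V=6, E=10, F=6.
Attach a pentagonal antiprism (V=10, E=20, F=12) along a 3-gon: merge 3 vertices and 3 edges, delete both glued faces → V=13, E=27, F=16.
Check: V − E + F = 13 − 27 + 16 = 2.

13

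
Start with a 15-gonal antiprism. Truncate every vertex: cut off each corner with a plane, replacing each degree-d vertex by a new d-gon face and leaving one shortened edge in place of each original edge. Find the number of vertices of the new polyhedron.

120

The base solid has V = 30, E = 60, F = 32.
Truncation replaces each original edge-end by a new vertex, so V′ = 2E = 120.
Each original edge survives, and each old vertex of degree d contributes d new edges; summing degrees gives Σd = 2E, so E′ = E + 2E = 3E = 180.
Each original face survives and each original vertex becomes one new face: F′ = F + V = 62.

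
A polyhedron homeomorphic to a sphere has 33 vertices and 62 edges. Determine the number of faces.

Here V − E + F = 2.
F = 2 − V + E = 2 − 33 + 62 = 31.

31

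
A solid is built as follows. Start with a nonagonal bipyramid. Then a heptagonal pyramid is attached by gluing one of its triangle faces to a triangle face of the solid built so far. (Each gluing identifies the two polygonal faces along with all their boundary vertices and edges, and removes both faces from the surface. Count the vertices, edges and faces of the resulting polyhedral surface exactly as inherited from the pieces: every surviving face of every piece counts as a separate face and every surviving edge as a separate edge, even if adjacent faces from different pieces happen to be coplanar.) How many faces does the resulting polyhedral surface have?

24

A nonagonal bipyramid: V=11, E=27, F=18.
Attach a heptagonal pyramid (V=8, E=14, F=8) along a 3-gon: merge 3 vertices and 3 edges, delete both glued faces → V=16, E=38, F=24.
Check: V − E + F = 16 − 38 + 24 = 2.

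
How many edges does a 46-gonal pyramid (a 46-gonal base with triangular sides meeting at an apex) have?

A pyramid on an n-gon base has one n-gon and n triangles: V = 46 + 1 = 47, E = 2·46 = 92, F = 46 + 1 = 47.
Check: V − E + F = 47 − 92 + 47 = 2.

92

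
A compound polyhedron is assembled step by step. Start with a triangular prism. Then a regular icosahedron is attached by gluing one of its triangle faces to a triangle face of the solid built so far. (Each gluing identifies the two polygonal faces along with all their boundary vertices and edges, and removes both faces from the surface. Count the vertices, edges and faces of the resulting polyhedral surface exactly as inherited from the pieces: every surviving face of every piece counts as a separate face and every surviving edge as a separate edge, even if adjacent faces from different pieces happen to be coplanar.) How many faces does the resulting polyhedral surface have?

23

A triangular prism: V=6, E=9, F=5.
Attach a regular icosahedron (V=12, E=30, F=20) along a 3-gon: merge 3 vertices and 3 edges, delete both glued faces → V=15, E=36, F=23.
Check: V − E + F = 15 − 36 + 23 = 2.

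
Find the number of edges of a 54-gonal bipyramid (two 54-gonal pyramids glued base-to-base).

162

A bipyramid over an n-gon has 2n triangular faces and n + 2 vertices: V = 54 + 2 = 56, E = 3·54 = 162, F = 2·54 = 108.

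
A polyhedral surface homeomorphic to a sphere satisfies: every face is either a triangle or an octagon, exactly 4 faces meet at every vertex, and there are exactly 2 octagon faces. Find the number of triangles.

16

Let x be the number of triangles; then F = 2 + x.
Edge–face incidences: 2E = 8·2 + 3·x = 16 + 3x.
Every vertex has degree 4, so 4V = 2E.
Euler: V − E + F = 2 ⇒ (2E)/4 − E + (2 + x) = 2.
Multiply by 8: 2·(2E) − 4·(2E) + 8·(2 + x) = 16, i.e. 16 + 8x − 2·(16 + 3x) = 16.
Collecting terms: 2x − 16 = 16, so 2x = 32, so x = 16.
Then 2E = 16 + 3·16 = 64, so E = 32, V = 2E/4 = 16, F = 2 + 16 = 18.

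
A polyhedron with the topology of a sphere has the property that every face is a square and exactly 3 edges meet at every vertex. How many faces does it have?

6

Each face has 4 edges and each edge borders two faces, so 2E = 4F.
Each vertex has degree 3, so 3V = 2E and hence V = 4F/3.
Euler: V − E + F = 2 ⇒ (4F/3) − (4F/2) + F = 2.
Multiply by 6: (8 − 12 + 6)F = 12, i.e. 2F = 12.
So F = 6, E = 4·6/2 = 12, V = 4·6/3 = 8.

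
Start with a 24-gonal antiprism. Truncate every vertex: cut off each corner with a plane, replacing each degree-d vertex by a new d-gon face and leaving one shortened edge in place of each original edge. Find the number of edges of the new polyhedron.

288

The base solid has V = 48, E = 96, F = 50.
Truncation replaces each original edge-end by a new vertex, so V′ = 2E = 192.
Each original edge survives, and each old vertex of degree d contributes d new edges; summing degrees gives Σd = 2E, so E′ = E + 2E = 3E = 288.
Each original face survives and each original vertex becomes one new face: F′ = F + V = 98.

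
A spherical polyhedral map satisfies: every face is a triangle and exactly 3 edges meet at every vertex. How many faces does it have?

4

Each face has 3 edges and each edge borders two faces, so 2E = 3F.
Each vertex has degree 3, so 3V = 2E and hence V = 3F/3.
Euler: V − E + F = 2 ⇒ (3F/3) − (3F/2) + F = 2.
Multiply by 6: (6 − 9 + 6)F = 12, i.e. 3F = 12.
So F = 4, E = 3·4/2 = 6, V = 3·4/3 = 4.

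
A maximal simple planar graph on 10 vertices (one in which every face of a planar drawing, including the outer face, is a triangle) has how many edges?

In a plane triangulation 3F = 2E and V − E + F = 2, so E = 3V − 6 = 3·10 − 6 = 24.

24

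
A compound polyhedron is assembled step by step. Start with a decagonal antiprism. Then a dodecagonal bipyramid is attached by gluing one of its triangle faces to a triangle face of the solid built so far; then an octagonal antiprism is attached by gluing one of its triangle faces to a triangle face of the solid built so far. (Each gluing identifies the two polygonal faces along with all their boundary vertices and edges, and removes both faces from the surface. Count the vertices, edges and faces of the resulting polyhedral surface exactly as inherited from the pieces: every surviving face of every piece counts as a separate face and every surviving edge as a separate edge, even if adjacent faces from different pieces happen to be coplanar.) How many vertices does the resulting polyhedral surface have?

A decagonal antiprism: V=20, E=40, F=22.
Attach a dodecagonal bipyramid (V=14, E=36, F=24) along a 3-gon: merge 3 vertices and 3 edges, delete both glued faces → V=31, E=73, F=44.
Attach an octagonal antiprism (V=16, E=32, F=18) along a 3-gon: merge 3 vertices and 3 edges, delete both glued faces → V=44, E=102, F=60.
Check: V − E + F = 44 − 102 + 60 = 2.

44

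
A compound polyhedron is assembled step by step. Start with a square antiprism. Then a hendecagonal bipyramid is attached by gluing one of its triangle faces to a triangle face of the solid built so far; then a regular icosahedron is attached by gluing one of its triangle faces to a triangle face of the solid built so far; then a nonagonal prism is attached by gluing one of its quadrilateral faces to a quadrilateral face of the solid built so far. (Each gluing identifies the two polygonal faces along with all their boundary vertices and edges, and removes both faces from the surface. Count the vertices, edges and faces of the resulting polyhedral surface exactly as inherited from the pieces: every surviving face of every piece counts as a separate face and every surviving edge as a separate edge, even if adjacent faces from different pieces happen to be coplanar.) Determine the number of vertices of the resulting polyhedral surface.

41

A square antiprism: V=8, E=16, F=10.
Attach a hendecagonal bipyramid (V=13, E=33, F=22) along a 3-gon: merge 3 vertices and 3 edges, delete both glued faces → V=18, E=46, F=30.
Attach a regular icosahedron (V=12, E=30, F=20) along a 3-gon: merge 3 vertices and 3 edges, delete both glued faces → V=27, E=73, F=48.
Attach a nonagonal prism (V=18, E=27, F=11) along a 4-gon: merge 4 vertices and 4 edges, delete both glued faces → V=41, E=96, F=57.
Check: V − E + F = 41 − 96 + 57 = 2.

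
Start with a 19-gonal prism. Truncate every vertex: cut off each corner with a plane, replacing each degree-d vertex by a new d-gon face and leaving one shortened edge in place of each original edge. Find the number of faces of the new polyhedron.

The base solid has V = 38, E = 57, F = 21.
Truncation replaces each original edge-end by a new vertex, so V′ = 2E = 114.
Each original edge survives, and each old vertex of degree d contributes d new edges; summing degrees gives Σd = 2E, so E′ = E + 2E = 3E = 171.
Each original face survives and each original vertex becomes one new face: F′ = F + V = 59.

59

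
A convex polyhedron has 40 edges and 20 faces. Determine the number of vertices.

Here V − E + F = 2.
V = 2 + E − F = 2 + 40 − 20 = 22.

22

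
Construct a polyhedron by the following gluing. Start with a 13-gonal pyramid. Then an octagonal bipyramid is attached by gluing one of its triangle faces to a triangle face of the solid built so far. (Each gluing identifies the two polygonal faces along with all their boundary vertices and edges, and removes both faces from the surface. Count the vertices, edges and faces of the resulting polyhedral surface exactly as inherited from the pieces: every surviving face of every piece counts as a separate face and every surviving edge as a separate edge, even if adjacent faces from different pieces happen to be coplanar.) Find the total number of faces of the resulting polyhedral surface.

A 13-gonal pyramid: V=14, E=26, F=14.
Attach an octagonal bipyramid (V=10, E=24, F=16) along a 3-gon: merge 3 vertices and 3 edges, delete both glued faces → V=21, E=47, F=28.
Check: V − E + F = 21 − 47 + 28 = 2.

28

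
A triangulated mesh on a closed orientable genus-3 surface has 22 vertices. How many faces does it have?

χ = 2 − 2·3 = -4, and every face is a triangle so 3F = 2E.
V − E + F = -4 with E = 3F/2 gives 22 − (3/2 − 1)·F = -4, so F = 52 and E = 78.

52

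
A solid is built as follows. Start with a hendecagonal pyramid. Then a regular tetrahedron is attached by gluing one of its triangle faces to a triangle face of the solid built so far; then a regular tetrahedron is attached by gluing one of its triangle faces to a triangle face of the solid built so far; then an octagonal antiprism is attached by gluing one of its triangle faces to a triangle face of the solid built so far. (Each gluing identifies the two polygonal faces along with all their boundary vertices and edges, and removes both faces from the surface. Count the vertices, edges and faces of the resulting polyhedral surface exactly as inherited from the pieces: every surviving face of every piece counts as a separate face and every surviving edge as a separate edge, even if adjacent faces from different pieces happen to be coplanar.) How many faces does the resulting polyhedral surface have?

32

A hendecagonal pyramid: V=12, E=22, F=12.
Attach a regular tetrahedron (V=4, E=6, F=4) along a 3-gon: merge 3 vertices and 3 edges, delete both glued faces → V=13, E=25, F=14.
Attach a regular tetrahedron (V=4, E=6, F=4) along a 3-gon: merge 3 vertices and 3 edges, delete both glued faces → V=14, E=28, F=16.
Attach an octagonal antiprism (V=16, E=32, F=18) along a 3-gon: merge 3 vertices and 3 edges, delete both glued faces → V=27, E=57, F=32.
Check: V − E + F = 27 − 57 + 32 = 2.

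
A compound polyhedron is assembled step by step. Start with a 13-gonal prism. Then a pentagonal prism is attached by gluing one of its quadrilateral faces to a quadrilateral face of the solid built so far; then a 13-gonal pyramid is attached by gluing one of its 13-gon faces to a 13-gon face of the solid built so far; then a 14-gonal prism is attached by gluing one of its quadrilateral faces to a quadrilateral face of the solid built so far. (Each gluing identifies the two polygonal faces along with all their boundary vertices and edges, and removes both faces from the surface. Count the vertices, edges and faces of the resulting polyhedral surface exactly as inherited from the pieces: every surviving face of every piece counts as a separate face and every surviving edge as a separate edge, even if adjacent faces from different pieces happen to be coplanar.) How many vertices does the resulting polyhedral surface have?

A 13-gonal prism: V=26, E=39, F=15.
Attach a pentagonal prism (V=10, E=15, F=7) along a 4-gon: merge 4 vertices and 4 edges, delete both glued faces → V=32, E=50, F=20.
Attach a 13-gonal pyramid (V=14, E=26, F=14) along a 13-gon: merge 13 vertices and 13 edges, delete both glued faces → V=33, E=63, F=32.
Attach a 14-gonal prism (V=28, E=42, F=16) along a 4-gon: merge 4 vertices and 4 edges, delete both glued faces → V=57, E=101, F=46.
Check: V − E + F = 57 − 101 + 46 = 2.

57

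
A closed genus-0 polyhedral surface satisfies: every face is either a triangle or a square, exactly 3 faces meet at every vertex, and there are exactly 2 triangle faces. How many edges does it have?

9

Let x be the number of squares; then F = 2 + x.
Edge–face incidences: 2E = 3·2 + 4·x = 6 + 4x.
Every vertex has degree 3, so 3V = 2E.
Euler: V − E + F = 2 ⇒ (2E)/3 − E + (2 + x) = 2.
Multiply by 6: 2·(2E) − 3·(2E) + 6·(2 + x) = 12, i.e. 12 + 6x − (6 + 4x) = 12.
Collecting terms: 2x + 6 = 12, so 2x = 6, so x = 3.
Then 2E = 6 + 4·3 = 18, so E = 9, V = 2E/3 = 6, F = 2 + 3 = 5.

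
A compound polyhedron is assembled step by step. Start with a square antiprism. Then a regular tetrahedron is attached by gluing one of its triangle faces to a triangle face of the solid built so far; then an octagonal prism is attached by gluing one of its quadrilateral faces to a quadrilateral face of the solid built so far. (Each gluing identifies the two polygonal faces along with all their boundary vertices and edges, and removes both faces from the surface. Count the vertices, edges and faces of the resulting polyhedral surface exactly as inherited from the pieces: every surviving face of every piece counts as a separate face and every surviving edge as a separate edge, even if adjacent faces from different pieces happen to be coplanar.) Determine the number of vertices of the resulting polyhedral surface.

A square antiprism: V=8, E=16, F=10.
Attach a regular tetrahedron (V=4, E=6, F=4) along a 3-gon: merge 3 vertices and 3 edges, delete both glued faces → V=9, E=19, F=12.
Attach an octagonal prism (V=16, E=24, F=10) along a 4-gon: merge 4 vertices and 4 edges, delete both glued faces → V=21, E=39, F=20.
Check: V − E + F = 21 − 39 + 20 = 2.

21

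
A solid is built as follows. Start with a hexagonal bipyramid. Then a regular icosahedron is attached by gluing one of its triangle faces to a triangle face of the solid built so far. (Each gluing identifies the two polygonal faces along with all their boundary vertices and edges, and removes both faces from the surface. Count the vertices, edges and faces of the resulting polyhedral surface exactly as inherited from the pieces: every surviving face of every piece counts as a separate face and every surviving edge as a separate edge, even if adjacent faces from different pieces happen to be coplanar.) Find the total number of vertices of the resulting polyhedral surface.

17

A hexagonal bipyramid: V=8, E=18, F=12.
Attach a regular icosahedron (V=12, E=30, F=20) along a 3-gon: merge 3 vertices and 3 edges, delete both glued faces → V=17, E=45, F=30.
Check: V − E + F = 17 − 45 + 30 = 2.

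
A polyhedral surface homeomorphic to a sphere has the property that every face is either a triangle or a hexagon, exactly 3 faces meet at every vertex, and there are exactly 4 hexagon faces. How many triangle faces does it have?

Let x be the number of triangles; then F = 4 + x.
Edge–face incidences: 2E = 6·4 + 3·x = 24 + 3x.
Every vertex has degree 3, so 3V = 2E.
Euler: V − E + F = 2 ⇒ (2E)/3 − E + (4 + x) = 2.
Multiply by 6: 2·(2E) − 3·(2E) + 6·(4 + x) = 12, i.e. 24 + 6x − (24 + 3x) = 12.
Collecting terms: 3x = 12, so x = 4.
Then 2E = 24 + 3·4 = 36, so E = 18, V = 2E/3 = 12, F = 4 + 4 = 8.

4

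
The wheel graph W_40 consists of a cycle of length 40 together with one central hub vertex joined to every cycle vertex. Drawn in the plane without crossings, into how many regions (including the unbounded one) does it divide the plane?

W_40 has V = 40 + 1 = 41 vertices and E = 2·40 = 80 edges.
By Euler's formula F = 2 − V + E = 2 − 41 + 80 = 41.

41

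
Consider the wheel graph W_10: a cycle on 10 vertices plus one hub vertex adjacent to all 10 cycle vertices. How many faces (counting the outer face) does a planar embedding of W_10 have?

11

W_10 has V = 10 + 1 = 11 vertices and E = 2·10 = 20 edges.
By Euler's formula F = 2 − V + E = 2 − 11 + 20 = 11.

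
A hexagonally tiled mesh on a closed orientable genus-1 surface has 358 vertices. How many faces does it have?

179

χ = 2 − 2·1 = 0, and every face is a hexagon so 6F = 2E.
V − E + F = 0 with E = 6F/2 gives 358 − (6/2 − 1)·F = 0, so F = 179 and E = 537.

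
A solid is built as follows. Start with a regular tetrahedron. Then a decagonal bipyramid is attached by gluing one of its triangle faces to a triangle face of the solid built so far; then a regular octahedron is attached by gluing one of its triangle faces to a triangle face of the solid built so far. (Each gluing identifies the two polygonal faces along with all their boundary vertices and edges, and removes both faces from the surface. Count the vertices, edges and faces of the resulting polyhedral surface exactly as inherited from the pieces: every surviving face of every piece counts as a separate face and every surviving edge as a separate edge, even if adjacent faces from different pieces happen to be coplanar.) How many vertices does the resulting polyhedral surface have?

A regular tetrahedron: V=4, E=6, F=4.
Attach a decagonal bipyramid (V=12, E=30, F=20) along a 3-gon: merge 3 vertices and 3 edges, delete both glued faces → V=13, E=33, F=22.
Attach a regular octahedron (V=6, E=12, F=8) along a 3-gon: merge 3 vertices and 3 edges, delete both glued faces → V=16, E=42, F=28.
Check: V − E + F = 16 − 42 + 28 = 2.

16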